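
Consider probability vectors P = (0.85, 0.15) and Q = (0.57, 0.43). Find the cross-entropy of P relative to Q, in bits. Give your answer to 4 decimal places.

H(P,Q) = −Σ p·log₂ q.
  −0.85·log₂(0.57) = 0.68932
  −0.15·log₂(0.43) = 0.18264
H(P,Q) = 0.8720 bits.

0.8720 bits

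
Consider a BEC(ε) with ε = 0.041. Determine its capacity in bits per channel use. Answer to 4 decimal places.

0.9590 bits

Binary erasure channel: capacity C = 1 − ε.
C = 1 − 0.041 = 0.9590 bits per channel use.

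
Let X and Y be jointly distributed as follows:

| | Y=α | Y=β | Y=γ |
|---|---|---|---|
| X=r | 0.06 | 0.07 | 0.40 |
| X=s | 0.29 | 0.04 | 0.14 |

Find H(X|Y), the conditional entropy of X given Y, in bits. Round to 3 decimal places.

0.781 bits

Marginals: p(X) = (0.5300, 0.4700), p(Y) = (0.3500, 0.1100, 0.5400).
H(X|Y) = Σ p(Y) · H(X|Y=·).
  Y=α: p=0.3500, H(X|Y=α) = 0.6610
  Y=β: p=0.1100, H(X|Y=β) = 0.9457
  Y=γ: p=0.5400, H(X|Y=γ) = 0.8256
Weighted sum = 0.781 bits.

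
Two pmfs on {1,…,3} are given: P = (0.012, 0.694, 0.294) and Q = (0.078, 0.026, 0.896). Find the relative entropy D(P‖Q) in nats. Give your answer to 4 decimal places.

1.9293 nats

D(P‖Q) = Σ p·ln(p/q).
  0.012·ln(0.012/0.078) = -0.02246
  0.694·ln(0.694/0.026) = 2.27936
  0.294·ln(0.294/0.896) = -0.32762
D(P‖Q) = 1.9293 nats.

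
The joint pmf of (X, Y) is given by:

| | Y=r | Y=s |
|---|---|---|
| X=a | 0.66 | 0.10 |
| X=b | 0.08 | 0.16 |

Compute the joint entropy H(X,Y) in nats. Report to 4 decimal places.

0.9998 nats

H(X,Y) = −Σ p(x,y)·ln p(x,y) over all 4 cells.
  cell (a,r): −0.66·ln0.66 = 0.27424
  cell (a,s): −0.10·ln0.10 = 0.23026
  cell (b,r): −0.08·ln0.08 = 0.20206
  cell (b,s): −0.16·ln0.16 = 0.29321
Sum = 0.9998 nats.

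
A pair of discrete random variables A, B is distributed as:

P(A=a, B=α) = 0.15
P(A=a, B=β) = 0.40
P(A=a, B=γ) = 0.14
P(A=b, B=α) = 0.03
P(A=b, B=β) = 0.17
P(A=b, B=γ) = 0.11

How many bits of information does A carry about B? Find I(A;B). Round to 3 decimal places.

0.028 bits

Marginals: p(A) = (0.6900, 0.3100), p(B) = (0.1800, 0.5700, 0.2500).
I(A;B) = H(A) + H(B) − H(A,B).
H(A) = 0.8932, H(B) = 1.4076, H(A,B) = 2.2731.
I(A;B) = 0.8932 + 1.4076 − 2.2731 = 0.028 bits.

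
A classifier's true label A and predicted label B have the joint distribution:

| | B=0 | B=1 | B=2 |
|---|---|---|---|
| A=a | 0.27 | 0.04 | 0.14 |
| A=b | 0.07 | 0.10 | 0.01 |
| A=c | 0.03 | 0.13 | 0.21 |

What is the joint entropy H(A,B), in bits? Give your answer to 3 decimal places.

2.767 bits

H(A,B) = −Σ p(x,y)·log₂ p(x,y) over all 9 cells.
  cell (a,0): −0.27·log₂0.27 = 0.5100
  cell (a,1): −0.04·log₂0.04 = 0.1858
  cell (a,2): −0.14·log₂0.14 = 0.3971
  cell (b,0): −0.07·log₂0.07 = 0.2686
  cell (b,1): −0.10·log₂0.10 = 0.3322
  cell (b,2): −0.01·log₂0.01 = 0.0664
  cell (c,0): −0.03·log₂0.03 = 0.1518
  cell (c,1): −0.13·log₂0.13 = 0.3826
  cell (c,2): −0.21·log₂0.21 = 0.4728
Sum = 2.767 bits.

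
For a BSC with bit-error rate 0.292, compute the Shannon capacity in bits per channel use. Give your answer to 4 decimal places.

Binary symmetric channel: C = 1 − h₂(ε) where h₂ is the binary entropy function.
h₂(0.292) = −0.292·log₂0.292 − 0.708·log₂0.708 = 0.8713.
C = 1 − 0.8713 = 0.1287 bits per channel use.

0.1287 bits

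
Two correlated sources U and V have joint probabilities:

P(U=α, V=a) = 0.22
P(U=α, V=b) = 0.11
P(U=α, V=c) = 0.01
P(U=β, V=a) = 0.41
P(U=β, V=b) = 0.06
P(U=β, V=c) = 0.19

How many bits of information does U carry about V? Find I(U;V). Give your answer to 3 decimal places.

0.120 bits

Marginals: p(U) = (0.3400, 0.6600), p(V) = (0.6300, 0.1700, 0.2000).
I(U;V) = H(U) + H(V) − H(U,V).
H(U) = 0.9248, H(V) = 1.3189, H(U,V) = 2.1234.
I(U;V) = 0.9248 + 1.3189 − 2.1234 = 0.120 bits.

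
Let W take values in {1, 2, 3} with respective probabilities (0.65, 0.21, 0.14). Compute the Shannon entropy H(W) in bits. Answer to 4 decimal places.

H(W) = −Σ p·log₂ p.
  −(0.65)·log₂(0.65) = 0.40397
  −(0.21)·log₂(0.21) = 0.47282
  −(0.14)·log₂(0.14) = 0.39711
Sum: 0.40397 + 0.47282 + 0.39711 = 1.2739 bits.

1.2739 bits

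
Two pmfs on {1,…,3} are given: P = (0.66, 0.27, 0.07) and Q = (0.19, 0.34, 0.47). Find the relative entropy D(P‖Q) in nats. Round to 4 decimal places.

D(P‖Q) = Σ p·ln(p/q).
  0.66·ln(0.66/0.19) = 0.82184
  0.27·ln(0.27/0.34) = -0.06224
  0.07·ln(0.07/0.47) = -0.13330
D(P‖Q) = 0.6263 nats.

0.6263 nats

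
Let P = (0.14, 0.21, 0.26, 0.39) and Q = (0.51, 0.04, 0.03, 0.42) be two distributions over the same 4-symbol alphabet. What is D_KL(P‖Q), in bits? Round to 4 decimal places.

D(P‖Q) = Σ p·log₂(p/q).
  0.14·log₂(0.14/0.51) = -0.26111
  0.21·log₂(0.21/0.04) = 0.50239
  0.26·log₂(0.26/0.03) = 0.81002
  0.39·log₂(0.39/0.42) = -0.04170
D(P‖Q) = 1.0096 bits.

1.0096 bits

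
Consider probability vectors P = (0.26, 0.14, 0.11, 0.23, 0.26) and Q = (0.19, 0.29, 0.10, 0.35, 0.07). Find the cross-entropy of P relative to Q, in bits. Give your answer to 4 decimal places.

2.5842 bits

H(P,Q) = −Σ p·log₂ q.
  −0.26·log₂(0.19) = 0.62294
  −0.14·log₂(0.29) = 0.25002
  −0.11·log₂(0.10) = 0.36541
  −0.23·log₂(0.35) = 0.34835
  −0.26·log₂(0.07) = 0.99749
H(P,Q) = 2.5842 bits.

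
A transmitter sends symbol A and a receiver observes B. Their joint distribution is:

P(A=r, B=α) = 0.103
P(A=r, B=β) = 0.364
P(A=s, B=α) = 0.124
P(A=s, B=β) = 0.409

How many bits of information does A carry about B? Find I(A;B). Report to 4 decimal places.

0.0001 bits

Marginals: p(A) = (0.4670, 0.5330), p(B) = (0.2270, 0.7730).
I(A;B) = H(A) + H(B) − H(A,B).
H(A) = 0.9969, H(B) = 0.7727, H(A,B) = 1.7695.
I(A;B) = 0.9969 + 0.7727 − 1.7695 = 0.0001 bits.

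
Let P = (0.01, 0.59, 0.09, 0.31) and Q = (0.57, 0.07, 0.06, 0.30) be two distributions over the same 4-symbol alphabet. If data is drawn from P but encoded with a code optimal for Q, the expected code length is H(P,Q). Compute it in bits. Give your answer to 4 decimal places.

H(P,Q) = −Σ p·log₂ q.
  −0.01·log₂(0.57) = 0.00811
  −0.59·log₂(0.07) = 2.26354
  −0.09·log₂(0.06) = 0.36530
  −0.31·log₂(0.30) = 0.53846
H(P,Q) = 3.1754 bits.

3.1754 bits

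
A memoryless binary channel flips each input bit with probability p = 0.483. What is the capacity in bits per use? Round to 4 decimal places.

Binary symmetric channel: C = 1 − h₂(ε) where h₂ is the binary entropy function.
h₂(0.483) = −0.483·log₂0.483 − 0.517·log₂0.517 = 0.9992.
C = 1 − 0.9992 = 0.0008 bits per channel use.

0.0008 bits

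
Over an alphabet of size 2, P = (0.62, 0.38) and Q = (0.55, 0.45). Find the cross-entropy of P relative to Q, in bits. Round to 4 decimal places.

H(P,Q) = −Σ p·log₂ q.
  −0.62·log₂(0.55) = 0.53475
  −0.38·log₂(0.45) = 0.43776
H(P,Q) = 0.9725 bits.

0.9725 bits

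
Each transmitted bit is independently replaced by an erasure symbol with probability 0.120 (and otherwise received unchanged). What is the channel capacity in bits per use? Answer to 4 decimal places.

Binary erasure channel: capacity C = 1 − ε.
C = 1 − 0.120 = 0.8800 bits per channel use.

0.8800 bits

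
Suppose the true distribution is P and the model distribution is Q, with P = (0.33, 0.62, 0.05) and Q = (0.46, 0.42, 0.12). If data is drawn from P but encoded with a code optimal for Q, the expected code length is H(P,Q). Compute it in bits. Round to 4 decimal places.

1.2986 bits

H(P,Q) = −Σ p·log₂ q.
  −0.33·log₂(0.46) = 0.36970
  −0.62·log₂(0.42) = 0.77595
  −0.05·log₂(0.12) = 0.15294
H(P,Q) = 1.2986 bits.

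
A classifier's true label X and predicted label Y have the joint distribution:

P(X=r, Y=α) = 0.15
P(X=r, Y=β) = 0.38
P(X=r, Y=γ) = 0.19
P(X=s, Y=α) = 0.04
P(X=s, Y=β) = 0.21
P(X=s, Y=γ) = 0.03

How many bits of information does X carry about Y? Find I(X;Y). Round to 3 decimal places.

0.034 bits

Marginals: p(X) = (0.7200, 0.2800), p(Y) = (0.1900, 0.5900, 0.2200).
I(X;Y) = Σ p(x,y)·log₂[p(x,y)/(p(x)p(y))].
  (r,α): 0.15·log₂(1.0965) = 0.0199
  (r,β): 0.38·log₂(0.8945) = -0.0611
  (r,γ): 0.19·log₂(1.1995) = 0.0499
  (s,α): 0.04·log₂(0.7519) = -0.0165
  (s,β): 0.21·log₂(1.2712) = 0.0727
  (s,γ): 0.03·log₂(0.4870) = -0.0311
Sum = 0.034 bits.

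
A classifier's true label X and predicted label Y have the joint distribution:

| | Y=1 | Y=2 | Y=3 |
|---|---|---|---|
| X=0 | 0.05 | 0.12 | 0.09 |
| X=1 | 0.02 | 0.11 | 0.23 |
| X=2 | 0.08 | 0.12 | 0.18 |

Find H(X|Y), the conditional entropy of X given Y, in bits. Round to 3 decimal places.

1.510 bits

Marginals: p(X) = (0.2600, 0.3600, 0.3800), p(Y) = (0.1500, 0.3500, 0.5000).
H(X|Y) = Σ p(Y) · H(X|Y=·).
  Y=1: p=0.1500, H(X|Y=1) = 1.3996
  Y=2: p=0.3500, H(X|Y=2) = 1.5838
  Y=3: p=0.5000, H(X|Y=3) = 1.4913
Weighted sum = 1.510 bits.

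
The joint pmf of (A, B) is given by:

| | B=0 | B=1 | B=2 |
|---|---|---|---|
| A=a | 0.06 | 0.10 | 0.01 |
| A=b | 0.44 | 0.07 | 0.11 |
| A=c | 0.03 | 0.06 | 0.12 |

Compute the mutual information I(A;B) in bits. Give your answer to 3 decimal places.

Marginals: p(A) = (0.1700, 0.6200, 0.2100), p(B) = (0.5300, 0.2300, 0.2400).
I(A;B) = Σ p(x,y)·log₂[p(x,y)/(p(x)p(y))].
  (a,0): 0.06·log₂(0.6659) = -0.0352
  (a,1): 0.10·log₂(2.5575) = 0.1355
  (a,2): 0.01·log₂(0.2451) = -0.0203
  (b,0): 0.44·log₂(1.3390) = 0.1853
  (b,1): 0.07·log₂(0.4909) = -0.0719
  (b,2): 0.11·log₂(0.7392) = -0.0479
  (c,0): 0.03·log₂(0.2695) = -0.0567
  (c,1): 0.06·log₂(1.2422) = 0.0188
  (c,2): 0.12·log₂(2.3810) = 0.1502
Sum = 0.258 bits.

0.258 bits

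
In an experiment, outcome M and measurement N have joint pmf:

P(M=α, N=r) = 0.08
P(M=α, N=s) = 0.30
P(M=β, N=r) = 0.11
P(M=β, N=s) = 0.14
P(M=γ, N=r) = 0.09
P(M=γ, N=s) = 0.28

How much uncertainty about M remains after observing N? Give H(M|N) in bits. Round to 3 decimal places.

Chain rule: H(M|N) = H(M,N) − H(N).
Marginals: p(M) = (0.3800, 0.2500, 0.3700), p(N) = (0.2800, 0.7200).
H(M,N) = 2.3869 bits; H(N) = 0.8555 bits.
H(M|N) = 2.3869 − 0.8555 = 1.531 bits.

1.531 bits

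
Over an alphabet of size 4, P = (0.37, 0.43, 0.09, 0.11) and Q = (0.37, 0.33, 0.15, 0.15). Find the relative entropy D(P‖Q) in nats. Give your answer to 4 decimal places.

D(P‖Q) = Σ p·ln(p/q).
  0.37·ln(0.37/0.37) = 0.00000
  0.43·ln(0.43/0.33) = 0.11382
  0.09·ln(0.09/0.15) = -0.04597
  0.11·ln(0.11/0.15) = -0.03412
D(P‖Q) = 0.0337 nats.

0.0337 nats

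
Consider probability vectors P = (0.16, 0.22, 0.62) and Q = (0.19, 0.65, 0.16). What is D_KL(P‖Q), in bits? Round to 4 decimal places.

0.8281 bits

D(P‖Q) = Σ p·log₂(p/q).
  0.16·log₂(0.16/0.19) = -0.03967
  0.22·log₂(0.22/0.65) = -0.34385
  0.62·log₂(0.62/0.16) = 1.21160
D(P‖Q) = 0.8281 bits.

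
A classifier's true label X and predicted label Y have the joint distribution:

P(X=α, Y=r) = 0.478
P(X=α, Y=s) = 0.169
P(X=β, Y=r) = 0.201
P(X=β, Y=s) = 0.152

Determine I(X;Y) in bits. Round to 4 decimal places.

0.0213 bits

Marginals: p(X) = (0.6470, 0.3530), p(Y) = (0.6790, 0.3210).
I(X;Y) = Σ p(x,y)·log₂[p(x,y)/(p(x)p(y))].
  (α,r): 0.478·log₂(1.0881) = 0.05820
  (α,s): 0.169·log₂(0.8137) = -0.05026
  (β,r): 0.201·log₂(0.8386) = -0.05105
  (β,s): 0.152·log₂(1.3414) = 0.06441
Sum = 0.0213 bits.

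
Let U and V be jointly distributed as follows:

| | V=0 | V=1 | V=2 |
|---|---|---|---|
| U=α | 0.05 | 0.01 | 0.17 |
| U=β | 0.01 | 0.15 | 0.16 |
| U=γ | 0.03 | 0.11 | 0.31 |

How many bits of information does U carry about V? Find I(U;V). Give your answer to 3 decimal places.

0.124 bits

Marginals: p(U) = (0.2300, 0.3200, 0.4500), p(V) = (0.0900, 0.2700, 0.6400).
I(U;V) = Σ p(x,y)·log₂[p(x,y)/(p(x)p(y))].
  (α,0): 0.05·log₂(2.4155) = 0.0636
  (α,1): 0.01·log₂(0.1610) = -0.0263
  (α,2): 0.17·log₂(1.1549) = 0.0353
  (β,0): 0.01·log₂(0.3472) = -0.0153
  (β,1): 0.15·log₂(1.7361) = 0.1194
  (β,2): 0.16·log₂(0.7812) = -0.0570
  (γ,0): 0.03·log₂(0.7407) = -0.0130
  (γ,1): 0.11·log₂(0.9053) = -0.0158
  (γ,2): 0.31·log₂(1.0764) = 0.0329
Sum = 0.124 bits.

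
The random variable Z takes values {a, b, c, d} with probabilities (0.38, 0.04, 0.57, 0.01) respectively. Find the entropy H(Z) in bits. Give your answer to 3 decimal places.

H(Z) = −Σ p·log₂ p.
  −(0.38)·log₂(0.38) = 0.5305
  −(0.04)·log₂(0.04) = 0.1858
  −(0.57)·log₂(0.57) = 0.4623
  −(0.01)·log₂(0.01) = 0.0664
Sum: 0.5305 + 0.1858 + 0.4623 + 0.0664 = 1.245 bits.

1.245 bits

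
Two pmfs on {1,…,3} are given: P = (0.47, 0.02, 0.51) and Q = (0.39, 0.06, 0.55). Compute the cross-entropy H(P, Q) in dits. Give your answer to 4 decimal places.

H(P,Q) = −Σ p·log₁₀ q.
  −0.47·log₁₀(0.39) = 0.19220
  −0.02·log₁₀(0.06) = 0.02444
  −0.51·log₁₀(0.55) = 0.13242
H(P,Q) = 0.3491 dits.

0.3491 dits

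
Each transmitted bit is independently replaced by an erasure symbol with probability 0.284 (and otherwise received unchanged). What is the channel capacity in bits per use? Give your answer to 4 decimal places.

Binary erasure channel: capacity C = 1 − ε.
C = 1 − 0.284 = 0.7160 bits per channel use.

0.7160 bits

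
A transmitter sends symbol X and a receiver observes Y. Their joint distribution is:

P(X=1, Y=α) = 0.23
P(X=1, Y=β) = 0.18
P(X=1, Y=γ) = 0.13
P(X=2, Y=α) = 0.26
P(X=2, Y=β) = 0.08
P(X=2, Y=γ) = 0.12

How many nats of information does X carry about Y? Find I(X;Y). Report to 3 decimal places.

Marginals: p(X) = (0.5400, 0.4600), p(Y) = (0.4900, 0.2600, 0.2500).
I(X;Y) = H(X) + H(Y) − H(X,Y).
H(X) = 0.6899, H(Y) = 1.0464, H(X,Y) = 1.7186.
I(X;Y) = 0.6899 + 1.0464 − 1.7186 = 0.018 nats.

0.018 nats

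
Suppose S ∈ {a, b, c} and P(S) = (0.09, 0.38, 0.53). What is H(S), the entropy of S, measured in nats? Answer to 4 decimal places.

H(S) = −Σ p·ln p.
  −(0.09)·ln(0.09) = 0.21672
  −(0.38)·ln(0.38) = 0.36768
  −(0.53)·ln(0.53) = 0.33649
Sum: 0.21672 + 0.36768 + 0.33649 = 0.9209 nats.

0.9209 nats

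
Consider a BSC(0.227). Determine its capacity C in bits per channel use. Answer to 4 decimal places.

Binary symmetric channel: C = 1 − h₂(ε) where h₂ is the binary entropy function.
h₂(0.227) = −0.227·log₂0.227 − 0.773·log₂0.773 = 0.7727.
C = 1 − 0.7727 = 0.2273 bits per channel use.

0.2273 bits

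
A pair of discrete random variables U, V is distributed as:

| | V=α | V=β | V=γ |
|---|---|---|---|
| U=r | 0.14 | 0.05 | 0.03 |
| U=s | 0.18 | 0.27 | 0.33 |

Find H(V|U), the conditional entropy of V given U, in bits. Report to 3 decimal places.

Chain rule: H(V|U) = H(U,V) − H(U).
Marginals: p(U) = (0.2200, 0.7800), p(V) = (0.3200, 0.3200, 0.3600).
H(U,V) = 2.2481 bits; H(U) = 0.7602 bits.
H(V|U) = 2.2481 − 0.7602 = 1.488 bits.

1.488 bits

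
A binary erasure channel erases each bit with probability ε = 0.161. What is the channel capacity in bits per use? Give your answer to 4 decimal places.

0.8390 bits

Binary erasure channel: capacity C = 1 − ε.
C = 1 − 0.161 = 0.8390 bits per channel use.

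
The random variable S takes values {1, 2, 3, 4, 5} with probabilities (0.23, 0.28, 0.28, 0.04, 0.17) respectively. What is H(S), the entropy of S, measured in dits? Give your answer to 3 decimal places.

H(S) = −Σ p·log₁₀ p.
  −(0.23)·log₁₀(0.23) = 0.1468
  −(0.28)·log₁₀(0.28) = 0.1548
  −(0.28)·log₁₀(0.28) = 0.1548
  −(0.04)·log₁₀(0.04) = 0.0559
  −(0.17)·log₁₀(0.17) = 0.1308
Sum: 0.1468 + 0.1548 + 0.1548 + 0.0559 + 0.1308 = 0.643 dits.

0.643 dits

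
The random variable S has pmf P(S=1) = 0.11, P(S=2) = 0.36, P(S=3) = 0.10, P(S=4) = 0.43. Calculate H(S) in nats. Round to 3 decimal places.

H(S) = −Σ p·ln p.
  −(0.11)·ln(0.11) = 0.2428
  −(0.36)·ln(0.36) = 0.3678
  −(0.10)·ln(0.10) = 0.2303
  −(0.43)·ln(0.43) = 0.3629
Sum: 0.2428 + 0.3678 + 0.2303 + 0.3629 = 1.204 nats.

1.204 nats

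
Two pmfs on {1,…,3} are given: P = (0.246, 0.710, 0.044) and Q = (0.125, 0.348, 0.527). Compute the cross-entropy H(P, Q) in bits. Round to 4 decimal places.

1.8599 bits

H(P,Q) = −Σ p·log₂ q.
  −0.246·log₂(0.125) = 0.73800
  −0.710·log₂(0.348) = 1.08122
  −0.044·log₂(0.527) = 0.04066
H(P,Q) = 1.8599 bits.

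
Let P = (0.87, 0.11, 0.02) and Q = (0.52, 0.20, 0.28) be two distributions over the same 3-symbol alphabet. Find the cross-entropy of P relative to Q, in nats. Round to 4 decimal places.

H(P,Q) = −Σ p·ln q.
  −0.87·ln(0.52) = 0.56892
  −0.11·ln(0.20) = 0.17704
  −0.02·ln(0.28) = 0.02546
H(P,Q) = 0.7714 nats.

0.7714 nats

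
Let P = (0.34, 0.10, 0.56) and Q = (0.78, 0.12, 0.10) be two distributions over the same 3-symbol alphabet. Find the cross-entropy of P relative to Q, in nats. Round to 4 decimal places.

1.5860 nats

H(P,Q) = −Σ p·ln q.
  −0.34·ln(0.78) = 0.08448
  −0.10·ln(0.12) = 0.21203
  −0.56·ln(0.10) = 1.28945
H(P,Q) = 1.5860 nats.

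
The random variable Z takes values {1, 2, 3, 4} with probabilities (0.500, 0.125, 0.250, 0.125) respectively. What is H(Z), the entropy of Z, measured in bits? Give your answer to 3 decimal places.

1.750 bits

H(Z) = −Σ p·log₂ p.
  −(0.500)·log₂(0.500) = 0.5000
  −(0.125)·log₂(0.125) = 0.3750
  −(0.250)·log₂(0.250) = 0.5000
  −(0.125)·log₂(0.125) = 0.3750
Sum: 0.5000 + 0.3750 + 0.5000 + 0.3750 = 1.750 bits.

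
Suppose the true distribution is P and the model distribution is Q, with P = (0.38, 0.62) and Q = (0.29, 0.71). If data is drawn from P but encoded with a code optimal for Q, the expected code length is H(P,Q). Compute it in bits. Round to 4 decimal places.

H(P,Q) = −Σ p·log₂ q.
  −0.38·log₂(0.29) = 0.67863
  −0.62·log₂(0.71) = 0.30635
H(P,Q) = 0.9850 bits.

0.9850 bits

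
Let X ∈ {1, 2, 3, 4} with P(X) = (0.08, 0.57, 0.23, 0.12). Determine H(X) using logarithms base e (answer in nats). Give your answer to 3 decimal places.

1.115 nats

H(X) = −Σ p·ln p.
  −(0.08)·ln(0.08) = 0.2021
  −(0.57)·ln(0.57) = 0.3204
  −(0.23)·ln(0.23) = 0.3380
  −(0.12)·ln(0.12) = 0.2544
Sum: 0.2021 + 0.3204 + 0.3380 + 0.2544 = 1.115 nats.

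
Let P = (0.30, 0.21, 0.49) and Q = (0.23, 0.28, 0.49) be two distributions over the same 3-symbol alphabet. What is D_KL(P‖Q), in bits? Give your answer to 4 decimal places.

D(P‖Q) = Σ p·log₂(p/q).
  0.30·log₂(0.30/0.23) = 0.11500
  0.21·log₂(0.21/0.28) = -0.08716
  0.49·log₂(0.49/0.49) = 0.00000
D(P‖Q) = 0.0278 bits.

0.0278 bits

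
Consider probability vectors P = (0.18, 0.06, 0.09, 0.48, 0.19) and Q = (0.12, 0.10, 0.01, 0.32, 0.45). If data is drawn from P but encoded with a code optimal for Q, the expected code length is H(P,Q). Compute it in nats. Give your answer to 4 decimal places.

1.6329 nats

H(P,Q) = −Σ p·ln q.
  −0.18·ln(0.12) = 0.38165
  −0.06·ln(0.10) = 0.13816
  −0.09·ln(0.01) = 0.41447
  −0.48·ln(0.32) = 0.54693
  −0.19·ln(0.45) = 0.15172
H(P,Q) = 1.6329 nats.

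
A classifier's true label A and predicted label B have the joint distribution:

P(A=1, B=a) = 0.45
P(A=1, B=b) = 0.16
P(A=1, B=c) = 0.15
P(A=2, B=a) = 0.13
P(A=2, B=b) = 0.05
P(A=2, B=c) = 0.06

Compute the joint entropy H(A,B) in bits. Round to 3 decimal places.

2.194 bits

H(A,B) = −Σ p(x,y)·log₂ p(x,y) over all 6 cells.
  cell (1,a): −0.45·log₂0.45 = 0.5184
  cell (1,b): −0.16·log₂0.16 = 0.4230
  cell (1,c): −0.15·log₂0.15 = 0.4105
  cell (2,a): −0.13·log₂0.13 = 0.3826
  cell (2,b): −0.05·log₂0.05 = 0.2161
  cell (2,c): −0.06·log₂0.06 = 0.2435
Sum = 2.194 bits.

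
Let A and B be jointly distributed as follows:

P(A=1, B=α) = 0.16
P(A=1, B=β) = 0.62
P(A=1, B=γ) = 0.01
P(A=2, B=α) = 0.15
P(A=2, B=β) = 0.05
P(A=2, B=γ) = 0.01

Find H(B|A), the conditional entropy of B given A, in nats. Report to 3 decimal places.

Marginals: p(A) = (0.7900, 0.2100), p(B) = (0.3100, 0.6700, 0.0200).
H(B|A) = Σ p(A) · H(B|A=·).
  A=1: p=0.7900, H(B|A=1) = 0.5689
  A=2: p=0.2100, H(B|A=2) = 0.7270
Weighted sum = 0.602 nats.

0.602 nats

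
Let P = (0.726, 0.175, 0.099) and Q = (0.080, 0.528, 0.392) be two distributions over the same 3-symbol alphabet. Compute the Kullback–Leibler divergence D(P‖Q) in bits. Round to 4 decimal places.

1.8347 bits

D(P‖Q) = Σ p·log₂(p/q).
  0.726·log₂(0.726/0.080) = 2.31006
  0.175·log₂(0.175/0.528) = -0.27881
  0.099·log₂(0.099/0.392) = -0.19655
D(P‖Q) = 1.8347 bits.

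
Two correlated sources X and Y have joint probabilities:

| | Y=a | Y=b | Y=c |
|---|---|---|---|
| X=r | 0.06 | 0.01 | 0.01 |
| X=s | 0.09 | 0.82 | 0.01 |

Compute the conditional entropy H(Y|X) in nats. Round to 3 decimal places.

Chain rule: H(Y|X) = H(X,Y) − H(X).
Marginals: p(X) = (0.0800, 0.9200), p(Y) = (0.1500, 0.8300, 0.0200).
H(X,Y) = 0.6864 nats; H(X) = 0.2788 nats.
H(Y|X) = 0.6864 − 0.2788 = 0.408 nats.

0.408 nats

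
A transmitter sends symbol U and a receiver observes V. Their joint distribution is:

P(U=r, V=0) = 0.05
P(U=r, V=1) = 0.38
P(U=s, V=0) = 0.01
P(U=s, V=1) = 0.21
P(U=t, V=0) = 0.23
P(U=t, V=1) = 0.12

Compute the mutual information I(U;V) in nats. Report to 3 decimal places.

Marginals: p(U) = (0.4300, 0.2200, 0.3500), p(V) = (0.2900, 0.7100).
I(U;V) = Σ p(x,y)·ln[p(x,y)/(p(x)p(y))].
  (r,0): 0.05·ln(0.4010) = -0.0457
  (r,1): 0.38·ln(1.2447) = 0.0832
  (s,0): 0.01·ln(0.1567) = -0.0185
  (s,1): 0.21·ln(1.3444) = 0.0622
  (t,0): 0.23·ln(2.2660) = 0.1881
  (t,1): 0.12·ln(0.4829) = -0.0874
Sum = 0.182 nats.

0.182 nats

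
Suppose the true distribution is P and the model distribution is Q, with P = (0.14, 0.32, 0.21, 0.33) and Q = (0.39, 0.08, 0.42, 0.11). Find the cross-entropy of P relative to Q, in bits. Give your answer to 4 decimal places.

H(P,Q) = −Σ p·log₂ q.
  −0.14·log₂(0.39) = 0.19018
  −0.32·log₂(0.08) = 1.16603
  −0.21·log₂(0.42) = 0.26282
  −0.33·log₂(0.11) = 1.05086
H(P,Q) = 2.6699 bits.

2.6699 bits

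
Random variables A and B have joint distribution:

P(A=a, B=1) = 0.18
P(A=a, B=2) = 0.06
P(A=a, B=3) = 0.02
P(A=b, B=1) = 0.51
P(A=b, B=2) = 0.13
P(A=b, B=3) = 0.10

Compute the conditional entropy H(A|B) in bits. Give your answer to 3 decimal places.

0.820 bits

Chain rule: H(A|B) = H(A,B) − H(B).
Marginals: p(A) = (0.2600, 0.7400), p(B) = (0.6900, 0.1900, 0.1200).
H(A,B) = 2.0120 bits; H(B) = 1.1917 bits.
H(A|B) = 2.0120 − 1.1917 = 0.820 bits.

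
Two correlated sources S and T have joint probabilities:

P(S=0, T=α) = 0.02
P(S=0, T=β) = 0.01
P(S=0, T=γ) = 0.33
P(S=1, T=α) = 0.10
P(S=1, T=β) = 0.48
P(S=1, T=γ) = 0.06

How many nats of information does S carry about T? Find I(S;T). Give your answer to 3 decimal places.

Marginals: p(S) = (0.3600, 0.6400), p(T) = (0.1200, 0.4900, 0.3900).
I(S;T) = Σ p(x,y)·ln[p(x,y)/(p(x)p(y))].
  (0,α): 0.02·ln(0.4630) = -0.0154
  (0,β): 0.01·ln(0.0567) = -0.0287
  (0,γ): 0.33·ln(2.3504) = 0.2820
  (1,α): 0.10·ln(1.3021) = 0.0264
  (1,β): 0.48·ln(1.5306) = 0.2043
  (1,γ): 0.06·ln(0.2404) = -0.0855
Sum = 0.383 nats.

0.383 nats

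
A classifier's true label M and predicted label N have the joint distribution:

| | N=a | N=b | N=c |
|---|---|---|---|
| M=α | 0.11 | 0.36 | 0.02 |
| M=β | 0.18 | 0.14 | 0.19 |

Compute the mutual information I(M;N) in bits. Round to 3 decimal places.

0.199 bits

Marginals: p(M) = (0.4900, 0.5100), p(N) = (0.2900, 0.5000, 0.2100).
I(M;N) = H(M) + H(N) − H(M,N).
H(M) = 0.9997, H(N) = 1.4907, H(M,N) = 2.2914.
I(M;N) = 0.9997 + 1.4907 − 2.2914 = 0.199 bits.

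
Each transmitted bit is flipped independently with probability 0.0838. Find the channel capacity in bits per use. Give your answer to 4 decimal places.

0.5846 bits

Binary symmetric channel: C = 1 − h₂(ε) where h₂ is the binary entropy function.
h₂(0.0838) = −0.0838·log₂0.0838 − 0.9162·log₂0.9162 = 0.4154.
C = 1 − 0.4154 = 0.5846 bits per channel use.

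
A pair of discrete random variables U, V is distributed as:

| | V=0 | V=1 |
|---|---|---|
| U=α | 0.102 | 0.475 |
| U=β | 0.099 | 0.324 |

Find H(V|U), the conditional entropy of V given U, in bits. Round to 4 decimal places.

Chain rule: H(V|U) = H(U,V) − H(U).
Marginals: p(U) = (0.5770, 0.4230), p(V) = (0.2010, 0.7990).
H(U,V) = 1.7032 bits; H(U) = 0.9828 bits.
H(V|U) = 1.7032 − 0.9828 = 0.7204 bits.

0.7204 bits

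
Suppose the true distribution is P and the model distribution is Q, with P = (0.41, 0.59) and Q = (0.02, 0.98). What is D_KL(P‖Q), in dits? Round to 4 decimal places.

D(P‖Q) = Σ p·log₁₀(p/q).
  0.41·log₁₀(0.41/0.02) = 0.53782
  0.59·log₁₀(0.59/0.98) = -0.13002
D(P‖Q) = 0.4078 dits.

0.4078 dits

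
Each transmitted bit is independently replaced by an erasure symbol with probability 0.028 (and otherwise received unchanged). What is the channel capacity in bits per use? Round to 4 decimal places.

Binary erasure channel: capacity C = 1 − ε.
C = 1 − 0.028 = 0.9720 bits per channel use.

0.9720 bits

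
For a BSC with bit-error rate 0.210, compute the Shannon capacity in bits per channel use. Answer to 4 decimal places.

Binary symmetric channel: C = 1 − h₂(ε) where h₂ is the binary entropy function.
h₂(0.210) = −0.210·log₂0.210 − 0.790·log₂0.790 = 0.7415.
C = 1 − 0.7415 = 0.2585 bits per channel use.

0.2585 bits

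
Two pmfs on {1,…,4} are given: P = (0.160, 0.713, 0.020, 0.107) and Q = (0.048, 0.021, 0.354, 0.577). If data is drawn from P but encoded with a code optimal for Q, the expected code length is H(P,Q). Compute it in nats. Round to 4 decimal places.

3.3199 nats

H(P,Q) = −Σ p·ln q.
  −0.160·ln(0.048) = 0.48585
  −0.713·ln(0.021) = 2.75449
  −0.020·ln(0.354) = 0.02077
  −0.107·ln(0.577) = 0.05884
H(P,Q) = 3.3199 nats.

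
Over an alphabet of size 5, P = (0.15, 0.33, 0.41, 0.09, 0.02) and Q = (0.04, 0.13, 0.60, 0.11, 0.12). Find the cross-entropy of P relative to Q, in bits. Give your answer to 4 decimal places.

2.3178 bits

H(P,Q) = −Σ p·log₂ q.
  −0.15·log₂(0.04) = 0.69658
  −0.33·log₂(0.13) = 0.97133
  −0.41·log₂(0.60) = 0.30216
  −0.09·log₂(0.11) = 0.28660
  −0.02·log₂(0.12) = 0.06118
H(P,Q) = 2.3178 bits.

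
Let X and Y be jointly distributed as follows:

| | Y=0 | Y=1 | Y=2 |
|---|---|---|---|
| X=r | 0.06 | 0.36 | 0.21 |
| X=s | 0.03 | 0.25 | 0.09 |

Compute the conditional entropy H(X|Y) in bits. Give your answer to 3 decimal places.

0.943 bits

Chain rule: H(X|Y) = H(X,Y) − H(Y).
Marginals: p(X) = (0.6300, 0.3700), p(Y) = (0.0900, 0.6100, 0.3000).
H(X,Y) = 2.2114 bits; H(Y) = 1.2687 bits.
H(X|Y) = 2.2114 − 1.2687 = 0.943 bits.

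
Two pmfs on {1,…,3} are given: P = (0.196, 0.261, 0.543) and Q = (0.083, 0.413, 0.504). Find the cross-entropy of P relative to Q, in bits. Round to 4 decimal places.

1.5735 bits

H(P,Q) = −Σ p·log₂ q.
  −0.196·log₂(0.083) = 0.70379
  −0.261·log₂(0.413) = 0.33298
  −0.543·log₂(0.504) = 0.53676
H(P,Q) = 1.5735 bits.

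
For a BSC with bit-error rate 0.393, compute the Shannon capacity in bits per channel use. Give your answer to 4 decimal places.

Binary symmetric channel: C = 1 − h₂(ε) where h₂ is the binary entropy function.
h₂(0.393) = −0.393·log₂0.393 − 0.607·log₂0.607 = 0.9667.
C = 1 − 0.9667 = 0.0333 bits per channel use.

0.0333 bits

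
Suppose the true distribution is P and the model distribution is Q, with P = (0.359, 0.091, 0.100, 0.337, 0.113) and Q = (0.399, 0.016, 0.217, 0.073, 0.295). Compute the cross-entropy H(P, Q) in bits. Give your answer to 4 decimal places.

2.7107 bits

H(P,Q) = −Σ p·log₂ q.
  −0.359·log₂(0.399) = 0.47587
  −0.091·log₂(0.016) = 0.54289
  −0.100·log₂(0.217) = 0.22042
  −0.337·log₂(0.073) = 1.27250
  −0.113·log₂(0.295) = 0.19902
H(P,Q) = 2.7107 bits.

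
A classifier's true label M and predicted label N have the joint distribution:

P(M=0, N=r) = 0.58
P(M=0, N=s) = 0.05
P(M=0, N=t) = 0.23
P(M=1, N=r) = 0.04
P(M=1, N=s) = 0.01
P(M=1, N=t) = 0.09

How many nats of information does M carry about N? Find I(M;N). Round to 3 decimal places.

0.039 nats

Marginals: p(M) = (0.8600, 0.1400), p(N) = (0.6200, 0.0600, 0.3200).
I(M;N) = H(M) + H(N) − H(M,N).
H(M) = 0.4050, H(N) = 0.8298, H(M,N) = 1.1953.
I(M;N) = 0.4050 + 0.8298 − 1.1953 = 0.039 nats.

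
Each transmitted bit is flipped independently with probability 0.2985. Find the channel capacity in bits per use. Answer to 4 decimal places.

Binary symmetric channel: C = 1 − h₂(ε) where h₂ is the binary entropy function.
h₂(0.2985) = −0.2985·log₂0.2985 − 0.7015·log₂0.7015 = 0.8794.
C = 1 − 0.8794 = 0.1206 bits per channel use.

0.1206 bits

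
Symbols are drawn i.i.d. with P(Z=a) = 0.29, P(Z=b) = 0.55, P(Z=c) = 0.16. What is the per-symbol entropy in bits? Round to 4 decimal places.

H(Z) = −Σ p·log₂ p.
  −(0.29)·log₂(0.29) = 0.51790
  −(0.55)·log₂(0.55) = 0.47437
  −(0.16)·log₂(0.16) = 0.42302
Sum: 0.51790 + 0.47437 + 0.42302 = 1.4153 bits.

1.4153 bits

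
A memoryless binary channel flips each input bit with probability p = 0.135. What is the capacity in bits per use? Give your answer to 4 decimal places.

0.4290 bits

Binary symmetric channel: C = 1 − h₂(ε) where h₂ is the binary entropy function.
h₂(0.135) = −0.135·log₂0.135 − 0.865·log₂0.865 = 0.5710.
C = 1 − 0.5710 = 0.4290 bits per channel use.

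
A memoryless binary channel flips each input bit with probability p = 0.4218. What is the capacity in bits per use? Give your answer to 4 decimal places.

Binary symmetric channel: C = 1 − h₂(ε) where h₂ is the binary entropy function.
h₂(0.4218) = −0.4218·log₂0.4218 − 0.5782·log₂0.5782 = 0.9823.
C = 1 − 0.9823 = 0.0177 bits per channel use.

0.0177 bits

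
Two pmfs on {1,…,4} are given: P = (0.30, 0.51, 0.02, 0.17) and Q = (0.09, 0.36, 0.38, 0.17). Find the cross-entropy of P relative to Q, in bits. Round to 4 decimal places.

H(P,Q) = −Σ p·log₂ q.
  −0.30·log₂(0.09) = 1.04218
  −0.51·log₂(0.36) = 0.75170
  −0.02·log₂(0.38) = 0.02792
  −0.17·log₂(0.17) = 0.43459
H(P,Q) = 2.2564 bits.

2.2564 bits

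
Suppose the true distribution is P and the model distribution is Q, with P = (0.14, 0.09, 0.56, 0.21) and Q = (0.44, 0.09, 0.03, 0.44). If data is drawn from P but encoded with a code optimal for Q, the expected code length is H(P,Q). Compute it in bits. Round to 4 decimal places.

3.5602 bits

H(P,Q) = −Σ p·log₂ q.
  −0.14·log₂(0.44) = 0.16582
  −0.09·log₂(0.09) = 0.31265
  −0.56·log₂(0.03) = 2.83298
  −0.21·log₂(0.44) = 0.24873
H(P,Q) = 3.5602 bits.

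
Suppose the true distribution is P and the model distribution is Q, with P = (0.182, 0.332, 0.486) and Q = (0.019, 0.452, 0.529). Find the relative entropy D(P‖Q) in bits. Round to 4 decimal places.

D(P‖Q) = Σ p·log₂(p/q).
  0.182·log₂(0.182/0.019) = 0.59330
  0.332·log₂(0.332/0.452) = -0.14779
  0.486·log₂(0.486/0.529) = -0.05944
D(P‖Q) = 0.3861 bits.

0.3861 bits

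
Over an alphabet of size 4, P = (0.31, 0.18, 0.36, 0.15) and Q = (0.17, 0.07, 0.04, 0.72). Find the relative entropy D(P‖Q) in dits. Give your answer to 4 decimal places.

0.3961 dits

D(P‖Q) = Σ p·log₁₀(p/q).
  0.31·log₁₀(0.31/0.17) = 0.08088
  0.18·log₁₀(0.18/0.07) = 0.07383
  0.36·log₁₀(0.36/0.04) = 0.34353
  0.15·log₁₀(0.15/0.72) = -0.10219
D(P‖Q) = 0.3961 dits.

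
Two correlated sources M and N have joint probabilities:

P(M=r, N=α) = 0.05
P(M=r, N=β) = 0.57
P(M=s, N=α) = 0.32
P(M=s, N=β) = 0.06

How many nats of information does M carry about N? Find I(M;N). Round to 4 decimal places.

0.3194 nats

Marginals: p(M) = (0.6200, 0.3800), p(N) = (0.3700, 0.6300).
I(M;N) = Σ p(x,y)·ln[p(x,y)/(p(x)p(y))].
  (r,α): 0.05·ln(0.2180) = -0.07617
  (r,β): 0.57·ln(1.4593) = 0.21543
  (s,α): 0.32·ln(2.2760) = 0.26317
  (s,β): 0.06·ln(0.2506) = -0.08303
Sum = 0.3194 nats.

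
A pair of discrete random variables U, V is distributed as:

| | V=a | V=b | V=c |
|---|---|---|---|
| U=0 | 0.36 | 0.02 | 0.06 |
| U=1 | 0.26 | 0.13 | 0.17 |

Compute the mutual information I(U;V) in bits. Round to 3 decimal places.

0.106 bits

Marginals: p(U) = (0.4400, 0.5600), p(V) = (0.6200, 0.1500, 0.2300).
I(U;V) = H(U) + H(V) − H(U,V).
H(U) = 0.9896, H(V) = 1.3258, H(U,V) = 2.2095.
I(U;V) = 0.9896 + 1.3258 − 2.2095 = 0.106 bits.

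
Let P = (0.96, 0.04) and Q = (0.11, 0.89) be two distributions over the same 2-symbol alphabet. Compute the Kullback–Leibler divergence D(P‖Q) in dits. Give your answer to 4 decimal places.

0.8494 dits

D(P‖Q) = Σ p·log₁₀(p/q).
  0.96·log₁₀(0.96/0.11) = 0.90324
  0.04·log₁₀(0.04/0.89) = -0.05389
D(P‖Q) = 0.8494 dits.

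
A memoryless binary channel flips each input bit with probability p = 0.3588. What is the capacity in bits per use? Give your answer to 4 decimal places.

Binary symmetric channel: C = 1 − h₂(ε) where h₂ is the binary entropy function.
h₂(0.3588) = −0.3588·log₂0.3588 − 0.6412·log₂0.6412 = 0.9417.
C = 1 − 0.9417 = 0.0583 bits per channel use.

0.0583 bits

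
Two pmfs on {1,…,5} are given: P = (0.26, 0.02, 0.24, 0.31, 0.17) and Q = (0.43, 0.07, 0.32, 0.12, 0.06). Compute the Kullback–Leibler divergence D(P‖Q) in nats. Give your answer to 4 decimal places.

D(P‖Q) = Σ p·ln(p/q).
  0.26·ln(0.26/0.43) = -0.13081
  0.02·ln(0.02/0.07) = -0.02506
  0.24·ln(0.24/0.32) = -0.06904
  0.31·ln(0.31/0.12) = 0.29421
  0.17·ln(0.17/0.06) = 0.17705
D(P‖Q) = 0.2464 nats.

0.2464 nats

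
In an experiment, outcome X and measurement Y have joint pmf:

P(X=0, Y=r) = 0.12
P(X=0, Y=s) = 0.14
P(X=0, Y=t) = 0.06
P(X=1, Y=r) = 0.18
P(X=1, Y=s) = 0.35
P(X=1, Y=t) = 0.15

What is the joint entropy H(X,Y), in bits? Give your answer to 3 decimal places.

2.394 bits

H(X,Y) = −Σ p(x,y)·log₂ p(x,y) over all 6 cells.
  cell (0,r): −0.12·log₂0.12 = 0.3671
  cell (0,s): −0.14·log₂0.14 = 0.3971
  cell (0,t): −0.06·log₂0.06 = 0.2435
  cell (1,r): −0.18·log₂0.18 = 0.4453
  cell (1,s): −0.35·log₂0.35 = 0.5301
  cell (1,t): −0.15·log₂0.15 = 0.4105
Sum = 2.394 bits.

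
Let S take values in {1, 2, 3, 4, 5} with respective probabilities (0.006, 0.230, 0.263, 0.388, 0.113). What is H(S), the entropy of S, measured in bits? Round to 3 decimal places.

1.924 bits

H(S) = −Σ p·log₂ p.
  −(0.006)·log₂(0.006) = 0.0443
  −(0.230)·log₂(0.230) = 0.4877
  −(0.263)·log₂(0.263) = 0.5068
  −(0.388)·log₂(0.388) = 0.5300
  −(0.113)·log₂(0.113) = 0.3555
Sum: 0.0443 + 0.4877 + 0.5068 + 0.5300 + 0.3555 = 1.924 bits.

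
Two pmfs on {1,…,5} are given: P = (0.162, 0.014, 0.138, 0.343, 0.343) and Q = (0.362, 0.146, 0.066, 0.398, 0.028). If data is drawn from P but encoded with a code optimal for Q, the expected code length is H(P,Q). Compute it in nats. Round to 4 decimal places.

H(P,Q) = −Σ p·ln q.
  −0.162·ln(0.362) = 0.16461
  −0.014·ln(0.146) = 0.02694
  −0.138·ln(0.066) = 0.37510
  −0.343·ln(0.398) = 0.31601
  −0.343·ln(0.028) = 1.22641
H(P,Q) = 2.1091 nats.

2.1091 nats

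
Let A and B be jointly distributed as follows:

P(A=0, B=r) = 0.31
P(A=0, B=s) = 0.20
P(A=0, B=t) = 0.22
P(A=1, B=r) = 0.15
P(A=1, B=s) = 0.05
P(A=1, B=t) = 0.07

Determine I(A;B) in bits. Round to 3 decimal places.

Marginals: p(A) = (0.7300, 0.2700), p(B) = (0.4600, 0.2500, 0.2900).
I(A;B) = Σ p(x,y)·log₂[p(x,y)/(p(x)p(y))].
  (0,r): 0.31·log₂(0.9232) = -0.0358
  (0,s): 0.20·log₂(1.0959) = 0.0264
  (0,t): 0.22·log₂(1.0392) = 0.0122
  (1,r): 0.15·log₂(1.2077) = 0.0408
  (1,s): 0.05·log₂(0.7407) = -0.0216
  (1,t): 0.07·log₂(0.8940) = -0.0113
Sum = 0.011 bits.

0.011 bits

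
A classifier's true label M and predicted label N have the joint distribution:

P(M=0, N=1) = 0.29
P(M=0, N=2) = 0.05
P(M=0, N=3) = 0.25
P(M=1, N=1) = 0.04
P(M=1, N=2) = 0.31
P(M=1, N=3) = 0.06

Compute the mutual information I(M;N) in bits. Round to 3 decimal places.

0.372 bits

Marginals: p(M) = (0.5900, 0.4100), p(N) = (0.3300, 0.3600, 0.3100).
I(M;N) = Σ p(x,y)·log₂[p(x,y)/(p(x)p(y))].
  (0,1): 0.29·log₂(1.4895) = 0.1667
  (0,2): 0.05·log₂(0.2354) = -0.1043
  (0,3): 0.25·log₂(1.3669) = 0.1127
  (1,1): 0.04·log₂(0.2956) = -0.0703
  (1,2): 0.31·log₂(2.1003) = 0.3319
  (1,3): 0.06·log₂(0.4721) = -0.0650
Sum = 0.372 bits.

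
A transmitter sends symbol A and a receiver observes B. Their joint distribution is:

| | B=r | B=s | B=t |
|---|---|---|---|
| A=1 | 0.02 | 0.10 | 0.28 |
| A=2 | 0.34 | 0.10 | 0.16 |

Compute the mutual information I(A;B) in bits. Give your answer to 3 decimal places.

0.243 bits

Marginals: p(A) = (0.4000, 0.6000), p(B) = (0.3600, 0.2000, 0.4400).
I(A;B) = H(A) + H(B) − H(A,B).
H(A) = 0.9710, H(B) = 1.5161, H(A,B) = 2.2437.
I(A;B) = 0.9710 + 1.5161 − 2.2437 = 0.243 bits.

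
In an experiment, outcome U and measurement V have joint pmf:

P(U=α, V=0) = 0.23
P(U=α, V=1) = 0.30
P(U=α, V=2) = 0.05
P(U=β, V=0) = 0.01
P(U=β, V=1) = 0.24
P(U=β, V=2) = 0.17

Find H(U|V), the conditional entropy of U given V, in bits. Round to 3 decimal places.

0.765 bits

Marginals: p(U) = (0.5800, 0.4200), p(V) = (0.2400, 0.5400, 0.2200).
H(U|V) = Σ p(V) · H(U|V=·).
  V=0: p=0.2400, H(U|V=0) = 0.2499
  V=1: p=0.5400, H(U|V=1) = 0.9911
  V=2: p=0.2200, H(U|V=2) = 0.7732
Weighted sum = 0.765 bits.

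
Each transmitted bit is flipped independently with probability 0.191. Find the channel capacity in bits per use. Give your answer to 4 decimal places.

Binary symmetric channel: C = 1 − h₂(ε) where h₂ is the binary entropy function.
h₂(0.191) = −0.191·log₂0.191 − 0.809·log₂0.809 = 0.7036.
C = 1 − 0.7036 = 0.2964 bits per channel use.

0.2964 bits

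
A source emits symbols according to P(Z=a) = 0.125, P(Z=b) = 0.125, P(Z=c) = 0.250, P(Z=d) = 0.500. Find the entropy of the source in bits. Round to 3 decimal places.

H(Z) = −Σ p·log₂ p.
  −(0.125)·log₂(0.125) = 0.3750
  −(0.125)·log₂(0.125) = 0.3750
  −(0.250)·log₂(0.250) = 0.5000
  −(0.500)·log₂(0.500) = 0.5000
Sum: 0.3750 + 0.3750 + 0.5000 + 0.5000 = 1.750 bits.

1.750 bits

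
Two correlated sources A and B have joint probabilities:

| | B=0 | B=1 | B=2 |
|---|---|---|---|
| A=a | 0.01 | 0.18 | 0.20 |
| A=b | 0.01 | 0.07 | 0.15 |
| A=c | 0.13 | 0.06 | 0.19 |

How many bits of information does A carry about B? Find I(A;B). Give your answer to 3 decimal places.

0.159 bits

Marginals: p(A) = (0.3900, 0.2300, 0.3800), p(B) = (0.1500, 0.3100, 0.5400).
I(A;B) = H(A) + H(B) − H(A,B).
H(A) = 1.5479, H(B) = 1.4144, H(A,B) = 2.8031.
I(A;B) = 1.5479 + 1.4144 − 2.8031 = 0.159 bits.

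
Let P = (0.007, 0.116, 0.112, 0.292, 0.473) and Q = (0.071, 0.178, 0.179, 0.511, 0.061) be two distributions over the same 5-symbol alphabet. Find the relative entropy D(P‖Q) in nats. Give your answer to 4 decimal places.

0.6870 nats

D(P‖Q) = Σ p·ln(p/q).
  0.007·ln(0.007/0.071) = -0.01622
  0.116·ln(0.116/0.178) = -0.04967
  0.112·ln(0.112/0.179) = -0.05252
  0.292·ln(0.292/0.511) = -0.16341
  0.473·ln(0.473/0.061) = 0.96881
D(P‖Q) = 0.6870 nats.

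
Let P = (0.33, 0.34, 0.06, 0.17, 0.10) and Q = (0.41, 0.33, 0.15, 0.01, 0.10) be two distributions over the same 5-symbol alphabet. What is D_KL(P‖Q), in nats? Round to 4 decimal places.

0.3652 nats

D(P‖Q) = Σ p·ln(p/q).
  0.33·ln(0.33/0.41) = -0.07163
  0.34·ln(0.34/0.33) = 0.01015
  0.06·ln(0.06/0.15) = -0.05498
  0.17·ln(0.17/0.01) = 0.48165
  0.10·ln(0.10/0.10) = 0.00000
D(P‖Q) = 0.3652 nats.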